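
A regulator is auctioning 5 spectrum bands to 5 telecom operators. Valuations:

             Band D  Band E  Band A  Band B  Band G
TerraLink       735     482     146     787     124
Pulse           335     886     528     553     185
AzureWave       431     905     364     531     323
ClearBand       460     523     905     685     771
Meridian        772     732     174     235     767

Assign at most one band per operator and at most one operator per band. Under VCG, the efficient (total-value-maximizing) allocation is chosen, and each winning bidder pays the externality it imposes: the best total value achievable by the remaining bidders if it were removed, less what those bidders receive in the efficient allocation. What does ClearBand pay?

Efficient allocation: TerraLink→Band D ($735M), Pulse→Band B ($553M), AzureWave→Band E ($905M), ClearBand→Band A ($905M), Meridian→Band G ($767M); total welfare W = $3865M.
ClearBand receives Band A at value $905M, so the others get W − 905 = $2960M.
Without ClearBand: best allocation of the remaining 4 bidders over all 5 bands is TerraLink→Band B ($787M), Pulse→Band A ($528M), AzureWave→Band E ($905M), Meridian→Band D ($772M), total $2992M.
VCG payment = (others' best without ClearBand) − (others' welfare with ClearBand) = 2992 − 2960 = $32M.

ClearBand pays $32M.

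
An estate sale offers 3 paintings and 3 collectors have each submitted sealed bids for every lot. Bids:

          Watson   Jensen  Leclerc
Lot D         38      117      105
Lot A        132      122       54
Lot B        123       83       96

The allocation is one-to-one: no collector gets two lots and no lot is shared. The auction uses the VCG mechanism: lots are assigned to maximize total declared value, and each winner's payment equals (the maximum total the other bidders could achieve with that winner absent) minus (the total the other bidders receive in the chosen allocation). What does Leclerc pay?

Efficient allocation: Watson→Lot B ($123), Jensen→Lot A ($122), Leclerc→Lot D ($105); total welfare W = $350.
Leclerc receives Lot D at value $105, so the others get W − 105 = $245.
Without Leclerc: best allocation of the remaining 2 bidders over all 3 lots is Watson→Lot A ($132), Jensen→Lot D ($117), total $249.
VCG payment = (others' best without Leclerc) − (others' welfare with Leclerc) = 249 − 245 = $4.

Leclerc pays $4.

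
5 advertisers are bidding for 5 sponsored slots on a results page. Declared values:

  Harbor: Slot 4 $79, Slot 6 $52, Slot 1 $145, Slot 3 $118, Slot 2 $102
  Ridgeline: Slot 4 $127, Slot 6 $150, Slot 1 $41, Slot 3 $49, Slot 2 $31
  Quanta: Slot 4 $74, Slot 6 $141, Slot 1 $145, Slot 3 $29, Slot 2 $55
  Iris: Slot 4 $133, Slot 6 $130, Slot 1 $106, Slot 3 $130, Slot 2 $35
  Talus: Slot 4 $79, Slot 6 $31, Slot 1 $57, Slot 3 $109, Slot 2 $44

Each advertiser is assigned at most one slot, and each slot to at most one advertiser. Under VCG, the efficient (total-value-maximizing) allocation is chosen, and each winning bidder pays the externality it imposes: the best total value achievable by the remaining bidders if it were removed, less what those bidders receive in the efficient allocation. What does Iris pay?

Efficient allocation: Harbor→Slot 2 ($102), Ridgeline→Slot 6 ($150), Quanta→Slot 1 ($145), Iris→Slot 4 ($133), Talus→Slot 3 ($109); total welfare W = $639.
Iris receives Slot 4 at value $133, so the others get W − 133 = $506.
Without Iris: best allocation of the remaining 4 bidders over all 5 slots is Harbor→Slot 1 ($145), Ridgeline→Slot 4 ($127), Quanta→Slot 6 ($141), Talus→Slot 3 ($109), total $522.
VCG payment = (others' best without Iris) − (others' welfare with Iris) = 522 − 506 = $16.

Iris pays $16.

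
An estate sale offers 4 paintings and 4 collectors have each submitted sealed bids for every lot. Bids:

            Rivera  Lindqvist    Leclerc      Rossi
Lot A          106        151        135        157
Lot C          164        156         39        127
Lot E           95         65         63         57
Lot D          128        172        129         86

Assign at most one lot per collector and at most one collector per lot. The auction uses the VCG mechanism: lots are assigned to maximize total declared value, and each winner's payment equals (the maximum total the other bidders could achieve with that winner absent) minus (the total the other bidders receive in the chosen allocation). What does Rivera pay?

Rivera pays $50.

Efficient allocation: Rivera→Lot C ($164), Lindqvist→Lot D ($172), Leclerc→Lot E ($63), Rossi→Lot A ($157); total welfare W = $556.
Rivera receives Lot C at value $164, so the others get W − 164 = $392.
Without Rivera: best allocation of the remaining 3 bidders over all 4 lots is Lindqvist→Lot C ($156), Leclerc→Lot D ($129), Rossi→Lot A ($157), total $442.
VCG payment = (others' best without Rivera) − (others' welfare with Rivera) = 442 − 392 = $50.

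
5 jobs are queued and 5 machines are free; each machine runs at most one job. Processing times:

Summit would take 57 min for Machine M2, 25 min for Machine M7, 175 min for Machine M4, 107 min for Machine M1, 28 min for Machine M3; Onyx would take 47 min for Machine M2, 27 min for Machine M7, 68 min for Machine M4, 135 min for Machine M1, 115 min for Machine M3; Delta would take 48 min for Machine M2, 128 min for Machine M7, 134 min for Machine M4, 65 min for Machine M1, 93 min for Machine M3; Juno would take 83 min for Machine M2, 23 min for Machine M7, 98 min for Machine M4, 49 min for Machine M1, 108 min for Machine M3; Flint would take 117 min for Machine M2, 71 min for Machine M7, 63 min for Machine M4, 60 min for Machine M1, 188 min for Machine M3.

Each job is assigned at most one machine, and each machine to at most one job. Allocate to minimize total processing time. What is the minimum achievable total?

Optimal: Summit→Machine M3 (28 min), Onyx→Machine M7 (27 min), Delta→Machine M2 (48 min), Juno→Machine M1 (49 min), Flint→Machine M4 (63 min) — total 28+27+48+49+63 = 215 min.
Row-greedy (each job in turn takes its cheapest remaining machine) gives 423 min, worse by 208.
Every other assignment is strictly worse.

Minimum total: 215 min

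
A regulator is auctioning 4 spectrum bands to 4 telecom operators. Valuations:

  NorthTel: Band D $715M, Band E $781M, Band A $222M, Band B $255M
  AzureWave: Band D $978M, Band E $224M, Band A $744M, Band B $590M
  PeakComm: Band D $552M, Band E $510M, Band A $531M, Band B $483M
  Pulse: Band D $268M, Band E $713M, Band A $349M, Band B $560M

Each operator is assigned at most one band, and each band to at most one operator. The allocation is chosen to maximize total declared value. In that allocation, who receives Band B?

Treat this as an assignment problem: match each operator to one band.
Optimal: NorthTel→Band E ($781M), AzureWave→Band D ($978M), PeakComm→Band A ($531M), Pulse→Band B ($560M) — total 781+978+531+560 = $2850M.
Swapping AzureWave↔NorthTel (AzureWave→Band E $224M, NorthTel→Band D $715M) loses 820.
Pulse's own top band is Band E ($713M), but forcing Pulse→Band E and reassigning the rest optimally gives only $2655M — worse by 195.

Pulse receives Band B.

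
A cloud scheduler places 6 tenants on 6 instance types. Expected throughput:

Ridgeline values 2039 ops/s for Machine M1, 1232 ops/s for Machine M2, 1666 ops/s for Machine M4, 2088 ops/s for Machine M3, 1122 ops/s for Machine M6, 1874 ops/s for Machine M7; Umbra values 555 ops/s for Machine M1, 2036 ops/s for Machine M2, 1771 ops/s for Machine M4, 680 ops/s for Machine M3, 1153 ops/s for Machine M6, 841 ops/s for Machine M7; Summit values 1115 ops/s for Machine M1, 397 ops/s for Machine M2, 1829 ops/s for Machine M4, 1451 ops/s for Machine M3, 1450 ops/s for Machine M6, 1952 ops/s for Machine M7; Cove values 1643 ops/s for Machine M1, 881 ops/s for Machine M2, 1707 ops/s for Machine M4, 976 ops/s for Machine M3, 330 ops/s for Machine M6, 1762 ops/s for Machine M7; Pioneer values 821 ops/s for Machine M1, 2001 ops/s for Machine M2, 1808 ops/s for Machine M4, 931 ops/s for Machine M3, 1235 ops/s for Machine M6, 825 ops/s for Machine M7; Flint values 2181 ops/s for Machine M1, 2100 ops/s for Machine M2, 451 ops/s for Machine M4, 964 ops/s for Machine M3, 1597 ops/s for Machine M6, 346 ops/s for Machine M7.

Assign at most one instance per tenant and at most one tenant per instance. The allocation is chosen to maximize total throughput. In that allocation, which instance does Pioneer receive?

This is the linear assignment problem.
Optimal: Ridgeline→Machine M3 (2088 ops/s), Umbra→Machine M2 (2036 ops/s), Summit→Machine M6 (1450 ops/s), Cove→Machine M7 (1762 ops/s), Pioneer→Machine M4 (1808 ops/s), Flint→Machine M1 (2181 ops/s) — total 2088+2036+1450+1762+1808+2181 = 11325 ops/s.
Row-greedy (each tenant in turn takes its best remaining instance) gives 11199 ops/s, worse by 126.
Pioneer's own top instance is Machine M2 (2001 ops/s), but forcing Pioneer→Machine M2 and reassigning the rest optimally gives only 11253 ops/s — worse by 72.

Pioneer receives Machine M4.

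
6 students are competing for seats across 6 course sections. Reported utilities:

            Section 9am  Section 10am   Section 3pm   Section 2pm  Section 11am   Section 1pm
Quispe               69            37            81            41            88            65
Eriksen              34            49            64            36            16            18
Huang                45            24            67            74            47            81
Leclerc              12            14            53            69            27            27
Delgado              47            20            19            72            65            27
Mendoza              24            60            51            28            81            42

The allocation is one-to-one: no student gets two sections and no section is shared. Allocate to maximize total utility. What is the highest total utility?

Optimal: Quispe→Section 11am (88 points), Eriksen→Section 3pm (64 points), Huang→Section 1pm (81 points), Leclerc→Section 2pm (69 points), Delgado→Section 9am (47 points), Mendoza→Section 10am (60 points) — total 88+64+81+69+47+60 = 409 points.
Max-entry greedy (repeatedly take the single best remaining cell) gives 377 points, worse by 32.
Next-best assignment: Quispe→Section 9am, Eriksen→Section 3pm, Huang→Section 1pm, Leclerc→Section 2pm, Delgado→Section 11am, Mendoza→Section 10am = 408 points.
Checked against all permutations: 409 points is optimal.

Maximum total: 409 points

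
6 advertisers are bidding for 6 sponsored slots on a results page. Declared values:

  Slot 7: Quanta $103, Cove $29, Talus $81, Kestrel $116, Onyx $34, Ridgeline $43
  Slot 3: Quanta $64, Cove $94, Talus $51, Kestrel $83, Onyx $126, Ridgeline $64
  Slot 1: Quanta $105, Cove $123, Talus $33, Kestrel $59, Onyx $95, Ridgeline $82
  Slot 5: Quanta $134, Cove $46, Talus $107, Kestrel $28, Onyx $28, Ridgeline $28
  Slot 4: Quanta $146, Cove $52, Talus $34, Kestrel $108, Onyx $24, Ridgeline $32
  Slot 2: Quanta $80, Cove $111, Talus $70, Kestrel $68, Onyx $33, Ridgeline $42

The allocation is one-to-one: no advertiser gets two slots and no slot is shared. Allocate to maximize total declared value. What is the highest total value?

Maximum total: $688

Treat this as an assignment problem: match each advertiser to one slot.
Optimal: Quanta→Slot 4 ($146), Cove→Slot 2 ($111), Talus→Slot 5 ($107), Kestrel→Slot 7 ($116), Onyx→Slot 3 ($126), Ridgeline→Slot 1 ($82) — total 146+111+107+116+126+82 = $688.
Swapping Quanta↔Cove (Quanta→Slot 2 $80, Cove→Slot 4 $52) loses 125.
No other one-to-one assignment exceeds $688.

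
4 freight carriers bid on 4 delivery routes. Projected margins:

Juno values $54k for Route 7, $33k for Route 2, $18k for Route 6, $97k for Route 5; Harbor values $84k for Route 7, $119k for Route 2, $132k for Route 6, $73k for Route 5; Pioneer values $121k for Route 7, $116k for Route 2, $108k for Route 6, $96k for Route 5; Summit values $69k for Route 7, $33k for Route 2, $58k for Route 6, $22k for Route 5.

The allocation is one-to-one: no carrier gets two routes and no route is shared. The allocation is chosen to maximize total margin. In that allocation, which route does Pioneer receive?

Pioneer receives Route 2.

Optimal: Juno→Route 5 ($97k), Harbor→Route 6 ($132k), Pioneer→Route 2 ($116k), Summit→Route 7 ($69k) — total 97+132+116+69 = $414k.
Row-greedy (each carrier in turn takes its best remaining route) gives $383k, worse by 31.
Next-best assignment: Juno→Route 5, Harbor→Route 2, Pioneer→Route 7, Summit→Route 6 = $395k.
Swapping Summit↔Juno (Summit→Route 5 $22k, Juno→Route 7 $54k) loses 90.
Pioneer's own top route is Route 7 ($121k), but forcing Pioneer→Route 7 and reassigning the rest optimally gives only $395k — worse by 19.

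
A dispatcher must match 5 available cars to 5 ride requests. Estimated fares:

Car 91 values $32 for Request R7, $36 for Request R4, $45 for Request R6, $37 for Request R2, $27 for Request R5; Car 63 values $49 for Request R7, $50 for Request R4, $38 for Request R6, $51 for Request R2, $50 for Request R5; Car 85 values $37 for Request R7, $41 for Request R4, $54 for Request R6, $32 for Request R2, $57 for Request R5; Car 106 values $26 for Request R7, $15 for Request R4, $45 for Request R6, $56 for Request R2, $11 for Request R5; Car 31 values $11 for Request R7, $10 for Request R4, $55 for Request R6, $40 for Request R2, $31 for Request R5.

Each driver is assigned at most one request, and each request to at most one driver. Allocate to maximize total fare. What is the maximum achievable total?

This is a one-to-one assignment (maximum-weight bipartite matching).
Optimal: Car 91→Request R4 ($36), Car 63→Request R7 ($49), Car 85→Request R5 ($57), Car 106→Request R2 ($56), Car 31→Request R6 ($55) — total 36+49+57+56+55 = $253.
Max-entry greedy (repeatedly take the single best remaining cell) gives $250, worse by 3.
Next-best assignment: Car 91→Request R7, Car 63→Request R4, Car 85→Request R5, Car 106→Request R2, Car 31→Request R6 = $250.
Every other assignment is strictly worse.

Max total: $253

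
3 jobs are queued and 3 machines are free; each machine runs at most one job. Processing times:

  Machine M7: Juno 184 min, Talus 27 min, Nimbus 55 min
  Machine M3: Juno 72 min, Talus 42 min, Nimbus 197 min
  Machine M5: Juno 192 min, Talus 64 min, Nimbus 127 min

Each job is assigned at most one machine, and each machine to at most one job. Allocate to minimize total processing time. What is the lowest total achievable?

Minimum total: 191 min

Optimal: Juno→Machine M3 (72 min), Talus→Machine M5 (64 min), Nimbus→Machine M7 (55 min) — total 72+64+55 = 191 min.
Min-entry greedy (repeatedly take the single cheapest remaining cell) gives 226 min, worse by 35.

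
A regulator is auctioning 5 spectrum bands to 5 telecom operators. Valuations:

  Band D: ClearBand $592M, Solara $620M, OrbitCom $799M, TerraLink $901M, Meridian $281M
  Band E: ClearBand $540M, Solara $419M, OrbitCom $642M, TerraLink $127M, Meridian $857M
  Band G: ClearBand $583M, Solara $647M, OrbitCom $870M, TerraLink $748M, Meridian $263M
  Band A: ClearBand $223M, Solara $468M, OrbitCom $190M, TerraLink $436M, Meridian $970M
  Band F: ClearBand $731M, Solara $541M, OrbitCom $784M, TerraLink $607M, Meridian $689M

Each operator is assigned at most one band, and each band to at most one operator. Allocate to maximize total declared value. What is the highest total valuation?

Max total: $3891M

Optimal: ClearBand→Band F ($731M), Solara→Band E ($419M), OrbitCom→Band G ($870M), TerraLink→Band D ($901M), Meridian→Band A ($970M) — total 731+419+870+901+970 = $3891M.
Row-greedy (each operator in turn takes its best remaining band) gives $3470M, worse by 421.
Checked against all permutations: $3891M is optimal.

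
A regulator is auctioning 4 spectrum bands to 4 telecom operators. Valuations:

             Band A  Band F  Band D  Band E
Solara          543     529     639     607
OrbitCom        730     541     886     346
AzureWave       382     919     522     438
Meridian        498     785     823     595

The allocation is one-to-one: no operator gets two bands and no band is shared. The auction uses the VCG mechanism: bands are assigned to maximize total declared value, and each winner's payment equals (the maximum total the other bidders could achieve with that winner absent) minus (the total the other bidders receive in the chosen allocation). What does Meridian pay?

Efficient allocation: Solara→Band E ($607M), OrbitCom→Band A ($730M), AzureWave→Band F ($919M), Meridian→Band D ($823M); total welfare W = $3079M.
Meridian receives Band D at value $823M, so the others get W − 823 = $2256M.
Without Meridian: best allocation of the remaining 3 bidders over all 4 bands is Solara→Band E ($607M), OrbitCom→Band D ($886M), AzureWave→Band F ($919M), total $2412M.
VCG payment = (others' best without Meridian) − (others' welfare with Meridian) = 2412 − 2256 = $156M.

Meridian pays $156M.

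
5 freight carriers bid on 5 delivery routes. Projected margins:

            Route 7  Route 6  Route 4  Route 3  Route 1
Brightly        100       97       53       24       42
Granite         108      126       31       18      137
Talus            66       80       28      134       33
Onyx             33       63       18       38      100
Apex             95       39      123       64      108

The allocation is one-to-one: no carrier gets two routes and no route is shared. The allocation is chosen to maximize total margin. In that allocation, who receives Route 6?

Treat this as an assignment problem: match each carrier to one route.
Optimal: Brightly→Route 7 ($100k), Granite→Route 6 ($126k), Talus→Route 3 ($134k), Onyx→Route 1 ($100k), Apex→Route 4 ($123k) — total 100+126+134+100+123 = $583k.
Max-entry greedy (repeatedly take the single best remaining cell) gives $557k, worse by 26.
Next-best assignment: Brightly→Route 6, Granite→Route 7, Talus→Route 3, Onyx→Route 1, Apex→Route 4 = $562k.
Granite's own top route is Route 1 ($137k), but forcing Granite→Route 1 and reassigning the rest optimally gives only $557k — worse by 26.

Granite receives Route 6.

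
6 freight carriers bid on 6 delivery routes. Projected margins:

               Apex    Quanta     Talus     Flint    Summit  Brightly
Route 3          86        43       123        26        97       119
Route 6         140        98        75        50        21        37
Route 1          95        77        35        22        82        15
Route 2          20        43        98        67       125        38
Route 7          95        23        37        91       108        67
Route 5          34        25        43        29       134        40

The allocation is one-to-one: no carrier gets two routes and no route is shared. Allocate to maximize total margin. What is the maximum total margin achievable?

Optimal: Apex→Route 6 ($140k), Quanta→Route 1 ($77k), Talus→Route 2 ($98k), Flint→Route 7 ($91k), Summit→Route 5 ($134k), Brightly→Route 3 ($119k) — total 140+77+98+91+134+119 = $659k.
Next-best assignment: Apex→Route 1, Quanta→Route 6, Talus→Route 2, Flint→Route 7, Summit→Route 5, Brightly→Route 3 = $635k.
Swapping Brightly↔Flint (Brightly→Route 7 $67k, Flint→Route 3 $26k) loses 117.
Checked against all permutations: $659k is optimal.

Max total: $659k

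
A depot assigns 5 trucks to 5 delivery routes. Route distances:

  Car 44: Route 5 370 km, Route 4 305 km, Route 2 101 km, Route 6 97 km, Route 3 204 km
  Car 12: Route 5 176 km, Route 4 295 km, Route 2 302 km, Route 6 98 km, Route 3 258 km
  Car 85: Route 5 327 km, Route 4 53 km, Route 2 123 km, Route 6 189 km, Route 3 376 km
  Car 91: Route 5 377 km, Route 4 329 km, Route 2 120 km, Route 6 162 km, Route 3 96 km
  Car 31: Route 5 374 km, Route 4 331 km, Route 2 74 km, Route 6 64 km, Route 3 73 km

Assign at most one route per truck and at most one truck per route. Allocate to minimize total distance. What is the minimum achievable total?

Minimum total: 490 km

This is a one-to-one assignment (minimum-cost bipartite matching).
Optimal: Car 44→Route 2 (101 km), Car 12→Route 5 (176 km), Car 85→Route 4 (53 km), Car 91→Route 3 (96 km), Car 31→Route 6 (64 km) — total 101+176+53+96+64 = 490 km.
Column-greedy (each route in turn goes to its cheapest remaining truck) gives 496 km, worse by 6.
Next-best assignment: Car 44→Route 6, Car 12→Route 5, Car 85→Route 4, Car 91→Route 3, Car 31→Route 2 = 496 km.
Swapping Car 85↔Car 12 (Car 85→Route 5 327 km, Car 12→Route 4 295 km) adds 393.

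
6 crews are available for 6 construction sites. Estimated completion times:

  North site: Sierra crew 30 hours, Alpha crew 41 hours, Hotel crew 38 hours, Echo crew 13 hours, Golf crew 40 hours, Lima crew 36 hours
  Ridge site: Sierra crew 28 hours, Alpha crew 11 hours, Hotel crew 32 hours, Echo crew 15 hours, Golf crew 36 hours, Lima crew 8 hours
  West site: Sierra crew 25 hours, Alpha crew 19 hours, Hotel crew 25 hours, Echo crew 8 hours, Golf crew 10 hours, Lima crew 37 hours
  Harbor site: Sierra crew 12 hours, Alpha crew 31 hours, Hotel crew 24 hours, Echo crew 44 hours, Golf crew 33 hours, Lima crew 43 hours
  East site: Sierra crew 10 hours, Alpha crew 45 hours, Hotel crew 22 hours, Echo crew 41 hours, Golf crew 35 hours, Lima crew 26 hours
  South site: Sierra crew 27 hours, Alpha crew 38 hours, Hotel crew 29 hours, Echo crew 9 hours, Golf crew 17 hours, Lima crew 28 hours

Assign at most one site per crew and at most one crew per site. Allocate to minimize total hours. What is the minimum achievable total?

Optimal: Sierra crew→Harbor site (12 hours), Alpha crew→West site (19 hours), Hotel crew→East site (22 hours), Echo crew→North site (13 hours), Golf crew→South site (17 hours), Lima crew→Ridge site (8 hours) — total 12+19+22+13+17+8 = 91 hours.
Column-greedy (each site in turn goes to its cheapest remaining crew) gives 103 hours, worse by 12.
Checked against all permutations: 91 hours is optimal.

Minimum total: 91 hours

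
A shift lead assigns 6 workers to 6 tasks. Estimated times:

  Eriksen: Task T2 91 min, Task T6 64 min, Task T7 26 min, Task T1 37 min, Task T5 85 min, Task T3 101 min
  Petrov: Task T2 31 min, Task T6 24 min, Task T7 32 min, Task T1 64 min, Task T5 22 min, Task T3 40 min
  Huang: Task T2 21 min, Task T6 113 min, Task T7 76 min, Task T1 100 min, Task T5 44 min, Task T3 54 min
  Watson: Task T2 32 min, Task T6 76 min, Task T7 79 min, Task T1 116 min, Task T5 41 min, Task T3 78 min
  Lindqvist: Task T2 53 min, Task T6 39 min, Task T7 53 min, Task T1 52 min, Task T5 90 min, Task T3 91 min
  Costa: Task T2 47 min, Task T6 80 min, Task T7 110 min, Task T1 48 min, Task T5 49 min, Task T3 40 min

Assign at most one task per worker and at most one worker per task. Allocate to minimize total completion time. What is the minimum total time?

Min total: 204 min

This is a one-to-one assignment (minimum-cost bipartite matching).
Optimal: Eriksen→Task T7 (26 min), Petrov→Task T6 (24 min), Huang→Task T2 (21 min), Watson→Task T5 (41 min), Lindqvist→Task T1 (52 min), Costa→Task T3 (40 min) — total 26+24+21+41+52+40 = 204 min.
Every other assignment is strictly worse.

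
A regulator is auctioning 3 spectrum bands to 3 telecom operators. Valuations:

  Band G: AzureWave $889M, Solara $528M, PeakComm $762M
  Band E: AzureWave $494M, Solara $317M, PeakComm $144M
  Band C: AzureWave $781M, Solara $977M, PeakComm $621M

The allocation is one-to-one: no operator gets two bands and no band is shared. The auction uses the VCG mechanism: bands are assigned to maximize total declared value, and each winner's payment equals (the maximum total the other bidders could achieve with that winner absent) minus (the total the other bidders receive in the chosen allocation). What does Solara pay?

Solara pays $287M.

Efficient allocation: AzureWave→Band E ($494M), Solara→Band C ($977M), PeakComm→Band G ($762M); total welfare W = $2233M.
Solara receives Band C at value $977M, so the others get W − 977 = $1256M.
Without Solara: best allocation of the remaining 2 bidders over all 3 bands is AzureWave→Band C ($781M), PeakComm→Band G ($762M), total $1543M.
VCG payment = (others' best without Solara) − (others' welfare with Solara) = 1543 − 1256 = $287M.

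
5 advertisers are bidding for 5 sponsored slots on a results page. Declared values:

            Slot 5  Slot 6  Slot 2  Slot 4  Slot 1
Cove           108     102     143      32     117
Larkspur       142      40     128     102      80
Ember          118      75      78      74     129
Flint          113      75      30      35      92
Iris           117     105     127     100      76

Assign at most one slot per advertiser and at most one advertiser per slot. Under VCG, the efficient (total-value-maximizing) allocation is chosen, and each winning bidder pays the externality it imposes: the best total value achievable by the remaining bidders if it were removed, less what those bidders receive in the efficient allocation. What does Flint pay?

Flint pays $40.

Efficient allocation: Cove→Slot 2 ($143), Larkspur→Slot 4 ($102), Ember→Slot 1 ($129), Flint→Slot 5 ($113), Iris→Slot 6 ($105); total welfare W = $592.
Flint receives Slot 5 at value $113, so the others get W − 113 = $479.
Without Flint: best allocation of the remaining 4 bidders over all 5 slots is Cove→Slot 2 ($143), Larkspur→Slot 5 ($142), Ember→Slot 1 ($129), Iris→Slot 6 ($105), total $519.
VCG payment = (others' best without Flint) − (others' welfare with Flint) = 519 − 479 = $40.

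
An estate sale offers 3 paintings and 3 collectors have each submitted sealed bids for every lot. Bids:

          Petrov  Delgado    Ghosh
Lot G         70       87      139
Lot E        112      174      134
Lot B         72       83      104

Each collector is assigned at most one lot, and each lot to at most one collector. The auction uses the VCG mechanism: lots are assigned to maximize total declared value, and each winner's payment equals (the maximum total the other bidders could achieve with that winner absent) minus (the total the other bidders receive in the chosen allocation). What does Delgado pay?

Efficient allocation: Petrov→Lot B ($72), Delgado→Lot E ($174), Ghosh→Lot G ($139); total welfare W = $385.
Delgado receives Lot E at value $174, so the others get W − 174 = $211.
Without Delgado: best allocation of the remaining 2 bidders over all 3 lots is Petrov→Lot E ($112), Ghosh→Lot G ($139), total $251.
VCG payment = (others' best without Delgado) − (others' welfare with Delgado) = 251 − 211 = $40.

Delgado pays $40.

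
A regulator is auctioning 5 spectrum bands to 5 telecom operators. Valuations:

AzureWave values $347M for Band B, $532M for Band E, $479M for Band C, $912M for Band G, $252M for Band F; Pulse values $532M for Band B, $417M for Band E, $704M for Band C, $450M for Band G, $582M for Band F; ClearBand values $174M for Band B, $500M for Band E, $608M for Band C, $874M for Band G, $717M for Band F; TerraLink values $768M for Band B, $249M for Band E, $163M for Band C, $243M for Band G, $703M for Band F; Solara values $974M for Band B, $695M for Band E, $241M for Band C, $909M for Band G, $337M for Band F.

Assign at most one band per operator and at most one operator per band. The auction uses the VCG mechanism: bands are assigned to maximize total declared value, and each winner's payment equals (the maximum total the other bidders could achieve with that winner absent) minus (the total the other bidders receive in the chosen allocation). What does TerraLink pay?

TerraLink pays $279M.

Efficient allocation: AzureWave→Band G ($912M), Pulse→Band C ($704M), ClearBand→Band F ($717M), TerraLink→Band B ($768M), Solara→Band E ($695M); total welfare W = $3796M.
TerraLink receives Band B at value $768M, so the others get W − 768 = $3028M.
Without TerraLink: best allocation of the remaining 4 bidders over all 5 bands is AzureWave→Band G ($912M), Pulse→Band C ($704M), ClearBand→Band F ($717M), Solara→Band B ($974M), total $3307M.
VCG payment = (others' best without TerraLink) − (others' welfare with TerraLink) = 3307 − 3028 = $279M.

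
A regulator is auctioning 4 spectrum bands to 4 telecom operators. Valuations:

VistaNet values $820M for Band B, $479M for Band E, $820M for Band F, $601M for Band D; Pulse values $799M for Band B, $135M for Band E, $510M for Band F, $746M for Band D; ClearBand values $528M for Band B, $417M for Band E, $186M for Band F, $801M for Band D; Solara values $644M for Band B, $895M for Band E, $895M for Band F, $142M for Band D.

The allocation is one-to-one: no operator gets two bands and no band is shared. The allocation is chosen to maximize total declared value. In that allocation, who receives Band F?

Optimal: VistaNet→Band F ($820M), Pulse→Band B ($799M), ClearBand→Band D ($801M), Solara→Band E ($895M) — total 820+799+801+895 = $3315M.
Row-greedy (each operator in turn takes its best remaining band) gives $2878M, worse by 437.
Swapping VistaNet↔ClearBand (VistaNet→Band D $601M, ClearBand→Band F $186M) loses 834.
Every other assignment is strictly worse.
VistaNet's own top band is Band B ($820M), but forcing VistaNet→Band B and reassigning the rest optimally gives only $3026M — worse by 289.

VistaNet receives Band F.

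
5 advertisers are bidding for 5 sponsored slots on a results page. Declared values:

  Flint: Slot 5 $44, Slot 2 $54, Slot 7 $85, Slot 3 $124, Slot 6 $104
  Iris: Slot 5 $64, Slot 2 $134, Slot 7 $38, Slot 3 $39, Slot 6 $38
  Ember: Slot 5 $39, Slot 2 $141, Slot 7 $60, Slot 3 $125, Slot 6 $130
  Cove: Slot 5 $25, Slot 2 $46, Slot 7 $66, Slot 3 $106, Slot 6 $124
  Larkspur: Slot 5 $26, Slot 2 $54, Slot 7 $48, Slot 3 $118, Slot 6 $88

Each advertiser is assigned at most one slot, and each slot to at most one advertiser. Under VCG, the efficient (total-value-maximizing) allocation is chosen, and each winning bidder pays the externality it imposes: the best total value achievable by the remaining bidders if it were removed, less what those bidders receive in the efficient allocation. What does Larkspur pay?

Larkspur pays $54.

Efficient allocation: Flint→Slot 7 ($85), Iris→Slot 5 ($64), Ember→Slot 2 ($141), Cove→Slot 6 ($124), Larkspur→Slot 3 ($118); total welfare W = $532.
Larkspur receives Slot 3 at value $118, so the others get W − 118 = $414.
Without Larkspur: best allocation of the remaining 4 bidders over all 5 slots is Flint→Slot 7 ($85), Iris→Slot 2 ($134), Ember→Slot 3 ($125), Cove→Slot 6 ($124), total $468.
VCG payment = (others' best without Larkspur) − (others' welfare with Larkspur) = 468 − 414 = $54.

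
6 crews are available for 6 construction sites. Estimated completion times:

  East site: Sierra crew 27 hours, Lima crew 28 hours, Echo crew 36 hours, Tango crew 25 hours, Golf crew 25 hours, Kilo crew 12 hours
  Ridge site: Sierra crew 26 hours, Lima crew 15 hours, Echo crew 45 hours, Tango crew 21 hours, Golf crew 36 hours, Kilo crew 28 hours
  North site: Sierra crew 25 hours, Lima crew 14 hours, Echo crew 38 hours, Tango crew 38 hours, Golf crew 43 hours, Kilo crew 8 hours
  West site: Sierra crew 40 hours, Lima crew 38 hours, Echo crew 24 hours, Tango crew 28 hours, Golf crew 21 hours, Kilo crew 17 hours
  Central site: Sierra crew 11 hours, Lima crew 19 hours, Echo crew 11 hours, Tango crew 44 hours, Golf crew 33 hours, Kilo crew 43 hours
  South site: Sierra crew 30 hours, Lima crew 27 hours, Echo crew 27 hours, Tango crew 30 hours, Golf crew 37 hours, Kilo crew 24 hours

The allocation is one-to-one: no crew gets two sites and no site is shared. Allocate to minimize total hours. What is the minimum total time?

Treat this as an assignment problem: match each crew to one site.
Optimal: Sierra crew→Central site (11 hours), Lima crew→North site (14 hours), Echo crew→South site (27 hours), Tango crew→Ridge site (21 hours), Golf crew→West site (21 hours), Kilo crew→East site (12 hours) — total 11+14+27+21+21+12 = 106 hours.
Min-entry greedy (repeatedly take the single cheapest remaining cell) gives 107 hours, worse by 1.
Next-best assignment: Sierra crew→Central site, Lima crew→Ridge site, Echo crew→South site, Tango crew→East site, Golf crew→West site, Kilo crew→North site = 107 hours.

Minimum total: 106 hours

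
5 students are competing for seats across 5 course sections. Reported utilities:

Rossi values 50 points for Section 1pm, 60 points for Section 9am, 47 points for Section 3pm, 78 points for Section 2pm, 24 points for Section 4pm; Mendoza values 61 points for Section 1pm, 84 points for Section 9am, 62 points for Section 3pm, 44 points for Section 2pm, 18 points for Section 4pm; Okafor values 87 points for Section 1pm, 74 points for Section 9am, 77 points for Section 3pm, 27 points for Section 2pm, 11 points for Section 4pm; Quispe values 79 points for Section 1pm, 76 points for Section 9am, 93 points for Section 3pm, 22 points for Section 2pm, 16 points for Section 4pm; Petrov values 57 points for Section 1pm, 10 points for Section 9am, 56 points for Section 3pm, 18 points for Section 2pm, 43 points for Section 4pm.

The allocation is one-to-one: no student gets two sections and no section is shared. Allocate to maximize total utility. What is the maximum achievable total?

Max total: 385 points

Treat this as an assignment problem: match each student to one section.
Optimal: Rossi→Section 2pm (78 points), Mendoza→Section 9am (84 points), Okafor→Section 1pm (87 points), Quispe→Section 3pm (93 points), Petrov→Section 4pm (43 points) — total 78+84+87+93+43 = 385 points.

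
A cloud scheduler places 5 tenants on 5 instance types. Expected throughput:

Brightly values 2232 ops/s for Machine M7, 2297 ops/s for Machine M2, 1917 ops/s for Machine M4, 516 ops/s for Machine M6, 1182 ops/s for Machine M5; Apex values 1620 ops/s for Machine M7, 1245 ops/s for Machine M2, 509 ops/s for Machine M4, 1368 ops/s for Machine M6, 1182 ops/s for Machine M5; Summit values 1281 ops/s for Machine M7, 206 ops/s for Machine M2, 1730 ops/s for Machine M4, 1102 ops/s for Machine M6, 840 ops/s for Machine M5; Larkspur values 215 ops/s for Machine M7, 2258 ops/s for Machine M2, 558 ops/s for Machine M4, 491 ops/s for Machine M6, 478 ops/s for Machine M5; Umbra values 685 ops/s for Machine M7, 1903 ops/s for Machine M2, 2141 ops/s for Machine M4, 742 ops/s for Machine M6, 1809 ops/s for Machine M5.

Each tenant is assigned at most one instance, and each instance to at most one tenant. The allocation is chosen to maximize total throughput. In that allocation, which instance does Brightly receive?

Brightly receives Machine M7.

Treat this as an assignment problem: match each tenant to one instance.
Optimal: Brightly→Machine M7 (2232 ops/s), Apex→Machine M6 (1368 ops/s), Summit→Machine M4 (1730 ops/s), Larkspur→Machine M2 (2258 ops/s), Umbra→Machine M5 (1809 ops/s) — total 2232+1368+1730+2258+1809 = 9397 ops/s.
Next-best assignment: Brightly→Machine M7, Apex→Machine M5, Summit→Machine M6, Larkspur→Machine M2, Umbra→Machine M4 = 8915 ops/s.
Brightly's own top instance is Machine M2 (2297 ops/s), but forcing Brightly→Machine M2 and reassigning the rest optimally gives only 7947 ops/s — worse by 1450.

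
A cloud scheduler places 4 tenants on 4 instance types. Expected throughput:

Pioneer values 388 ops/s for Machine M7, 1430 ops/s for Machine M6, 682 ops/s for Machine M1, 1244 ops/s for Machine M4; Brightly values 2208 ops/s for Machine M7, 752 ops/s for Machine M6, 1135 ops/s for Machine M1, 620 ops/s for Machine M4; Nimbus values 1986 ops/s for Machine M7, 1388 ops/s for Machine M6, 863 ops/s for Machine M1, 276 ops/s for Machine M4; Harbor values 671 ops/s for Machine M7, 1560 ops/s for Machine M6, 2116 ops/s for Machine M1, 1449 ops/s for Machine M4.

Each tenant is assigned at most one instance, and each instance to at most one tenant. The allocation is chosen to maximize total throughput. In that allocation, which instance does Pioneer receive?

Optimal: Pioneer→Machine M4 (1244 ops/s), Brightly→Machine M7 (2208 ops/s), Nimbus→Machine M6 (1388 ops/s), Harbor→Machine M1 (2116 ops/s) — total 1244+2208+1388+2116 = 6956 ops/s.
Max-entry greedy (repeatedly take the single best remaining cell) gives 6030 ops/s, worse by 926.
Next-best assignment: Pioneer→Machine M6, Brightly→Machine M4, Nimbus→Machine M7, Harbor→Machine M1 = 6152 ops/s.
Pioneer's own top instance is Machine M6 (1430 ops/s), but forcing Pioneer→Machine M6 and reassigning the rest optimally gives only 6152 ops/s — worse by 804.

Pioneer receives Machine M4.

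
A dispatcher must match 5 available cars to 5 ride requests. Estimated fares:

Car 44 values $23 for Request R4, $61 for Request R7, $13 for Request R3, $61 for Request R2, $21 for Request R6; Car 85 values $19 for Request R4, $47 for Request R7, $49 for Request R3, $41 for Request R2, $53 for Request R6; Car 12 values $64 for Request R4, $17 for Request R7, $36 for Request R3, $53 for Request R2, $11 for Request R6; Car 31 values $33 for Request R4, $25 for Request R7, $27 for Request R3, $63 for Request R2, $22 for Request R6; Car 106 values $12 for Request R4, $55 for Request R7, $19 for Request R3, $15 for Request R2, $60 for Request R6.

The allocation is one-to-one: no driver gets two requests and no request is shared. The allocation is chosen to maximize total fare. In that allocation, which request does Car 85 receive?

Car 85 receives Request R3.

Optimal: Car 44→Request R7 ($61), Car 85→Request R3 ($49), Car 12→Request R4 ($64), Car 31→Request R2 ($63), Car 106→Request R6 ($60) — total 61+49+64+63+60 = $297.
Row-greedy (each driver in turn takes its best remaining request) gives $260, worse by 37.
Next-best assignment: Car 44→Request R7, Car 85→Request R6, Car 12→Request R4, Car 31→Request R2, Car 106→Request R3 = $260.
Checked against all permutations: $297 is optimal.
Car 85's own top request is Request R6 ($53), but forcing Car 85→Request R6 and reassigning the rest optimally gives only $260 — worse by 37.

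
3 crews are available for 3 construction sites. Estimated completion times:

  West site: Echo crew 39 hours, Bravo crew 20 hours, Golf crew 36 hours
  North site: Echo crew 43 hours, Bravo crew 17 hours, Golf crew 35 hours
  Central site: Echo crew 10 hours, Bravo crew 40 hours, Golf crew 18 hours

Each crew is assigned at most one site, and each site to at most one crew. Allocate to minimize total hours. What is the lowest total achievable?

Treat this as an assignment problem: match each crew to one site.
Optimal: Echo crew→Central site (10 hours), Bravo crew→North site (17 hours), Golf crew→West site (36 hours) — total 10+17+36 = 63 hours.
Column-greedy (each site in turn goes to its cheapest remaining crew) gives 65 hours, worse by 2.
Every other assignment is strictly worse.

Minimum total: 63 hours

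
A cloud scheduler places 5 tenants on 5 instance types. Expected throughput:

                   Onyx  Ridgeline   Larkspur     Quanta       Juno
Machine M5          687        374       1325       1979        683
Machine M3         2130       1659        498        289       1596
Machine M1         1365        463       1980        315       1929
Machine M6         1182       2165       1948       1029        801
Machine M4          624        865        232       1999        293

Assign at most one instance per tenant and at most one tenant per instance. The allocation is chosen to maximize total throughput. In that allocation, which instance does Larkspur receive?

Treat this as an assignment problem: match each tenant to one instance.
Optimal: Onyx→Machine M3 (2130 ops/s), Ridgeline→Machine M6 (2165 ops/s), Larkspur→Machine M5 (1325 ops/s), Quanta→Machine M4 (1999 ops/s), Juno→Machine M1 (1929 ops/s) — total 2130+2165+1325+1999+1929 = 9548 ops/s.
Row-greedy (each tenant in turn takes its best remaining instance) gives 8957 ops/s, worse by 591.
Swapping Larkspur↔Quanta (Larkspur→Machine M4 232 ops/s, Quanta→Machine M5 1979 ops/s) loses 1113.
Checked against all permutations: 9548 ops/s is optimal.
Larkspur's own top instance is Machine M1 (1980 ops/s), but forcing Larkspur→Machine M1 and reassigning the rest optimally gives only 8957 ops/s — worse by 591.

Larkspur receives Machine M5.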